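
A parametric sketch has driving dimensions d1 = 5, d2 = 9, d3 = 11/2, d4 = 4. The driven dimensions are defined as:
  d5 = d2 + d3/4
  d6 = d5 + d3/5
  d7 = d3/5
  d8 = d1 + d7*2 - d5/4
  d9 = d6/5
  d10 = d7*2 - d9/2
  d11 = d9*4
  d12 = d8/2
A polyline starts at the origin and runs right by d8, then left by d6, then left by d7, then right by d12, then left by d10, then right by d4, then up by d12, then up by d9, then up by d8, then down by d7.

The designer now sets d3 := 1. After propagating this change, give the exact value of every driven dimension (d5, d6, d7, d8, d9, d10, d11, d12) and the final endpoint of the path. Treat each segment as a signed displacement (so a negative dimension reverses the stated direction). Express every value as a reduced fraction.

d5 = 37/4
d6 = 189/20
d7 = 1/5
d8 = 247/80
d9 = 189/100
d10 = -109/200
d11 = 189/25
d12 = 247/160
endpoint = (-379/800, 5057/800)

Apply edit: d3 := 1
  d5 = d2 + d3/4 = 37/4
  d6 = d5 + d3/5 = 189/20
  d7 = d3/5 = 1/5
  d8 = d1 + d7*2 - d5/4 = 247/80
  d9 = d6/5 = 189/100
  d10 = d7*2 - d9/2 = -109/200
  d11 = d9*4 = 189/25
  d12 = d8/2 = 247/160
Walk from origin (0, 0):
  seg 1: right by d8 = 247/80 → (247/80, 0)
  seg 2: left by d6 = 189/20 → (-509/80, 0)
  seg 3: left by d7 = 1/5 → (-105/16, 0)
  seg 4: right by d12 = 247/160 → (-803/160, 0)
  seg 5: left by d10 = -109/200 → (-3579/800, 0)
  seg 6: right by d4 = 4 → (-379/800, 0)
  seg 7: up by d12 = 247/160 → (-379/800, 247/160)
  seg 8: up by d9 = 189/100 → (-379/800, 2747/800)
  seg 9: up by d8 = 247/80 → (-379/800, 5217/800)
  seg 10: down by d7 = 1/5 → (-379/800, 5057/800)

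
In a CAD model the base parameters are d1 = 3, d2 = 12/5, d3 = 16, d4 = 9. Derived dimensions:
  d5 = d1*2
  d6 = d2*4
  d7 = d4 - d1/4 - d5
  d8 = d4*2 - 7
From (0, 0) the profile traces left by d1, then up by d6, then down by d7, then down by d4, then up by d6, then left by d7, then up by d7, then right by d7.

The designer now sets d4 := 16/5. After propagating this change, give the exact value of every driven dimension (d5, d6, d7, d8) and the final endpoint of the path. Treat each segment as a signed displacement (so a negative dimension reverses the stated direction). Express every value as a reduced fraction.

Apply edit: d4 := 16/5
  d5 = d1*2 = 6
  d6 = d2*4 = 48/5
  d7 = d4 - d1/4 - d5 = -71/20
  d8 = d4*2 - 7 = -3/5
Walk from origin (0, 0):
  seg 1: left by d1 = 3 → (-3, 0)
  seg 2: up by d6 = 48/5 → (-3, 48/5)
  seg 3: down by d7 = -71/20 → (-3, 263/20)
  seg 4: down by d4 = 16/5 → (-3, 199/20)
  seg 5: up by d6 = 48/5 → (-3, 391/20)
  seg 6: left by d7 = -71/20 → (11/20, 391/20)
  seg 7: up by d7 = -71/20 → (11/20, 16)
  seg 8: right by d7 = -71/20 → (-3, 16)

d5 = 6
d6 = 48/5
d7 = -71/20
d8 = -3/5
endpoint = (-3, 16)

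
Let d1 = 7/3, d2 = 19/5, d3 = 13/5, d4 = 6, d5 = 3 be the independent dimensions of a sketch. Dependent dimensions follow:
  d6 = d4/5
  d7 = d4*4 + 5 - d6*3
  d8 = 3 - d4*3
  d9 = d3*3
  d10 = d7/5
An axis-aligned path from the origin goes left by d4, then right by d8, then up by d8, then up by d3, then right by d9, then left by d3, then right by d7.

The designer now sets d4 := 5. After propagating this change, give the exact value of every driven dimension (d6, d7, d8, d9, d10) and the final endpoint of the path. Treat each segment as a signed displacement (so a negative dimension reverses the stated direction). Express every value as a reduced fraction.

Apply edit: d4 := 5
  d6 = d4/5 = 1
  d7 = d4*4 + 5 - d6*3 = 22
  d8 = 3 - d4*3 = -12
  d9 = d3*3 = 39/5
  d10 = d7/5 = 22/5
Walk from origin (0, 0):
  seg 1: left by d4 = 5 → (-5, 0)
  seg 2: right by d8 = -12 → (-17, 0)
  seg 3: up by d8 = -12 → (-17, -12)
  seg 4: up by d3 = 13/5 → (-17, -47/5)
  seg 5: right by d9 = 39/5 → (-46/5, -47/5)
  seg 6: left by d3 = 13/5 → (-59/5, -47/5)
  seg 7: right by d7 = 22 → (51/5, -47/5)

d6 = 1
d7 = 22
d8 = -12
d9 = 39/5
d10 = 22/5
endpoint = (51/5, -47/5)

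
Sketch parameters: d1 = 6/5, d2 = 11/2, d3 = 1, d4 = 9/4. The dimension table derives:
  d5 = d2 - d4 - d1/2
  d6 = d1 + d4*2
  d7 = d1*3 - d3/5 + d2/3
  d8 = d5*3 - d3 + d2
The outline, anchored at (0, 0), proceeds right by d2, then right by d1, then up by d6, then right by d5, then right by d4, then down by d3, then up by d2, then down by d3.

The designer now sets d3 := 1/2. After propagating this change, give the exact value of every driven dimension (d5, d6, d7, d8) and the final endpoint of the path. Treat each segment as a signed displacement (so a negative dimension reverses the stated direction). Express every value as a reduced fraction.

d5 = 53/20
d6 = 57/10
d7 = 16/3
d8 = 259/20
endpoint = (58/5, 51/5)

Apply edit: d3 := 1/2
  d5 = d2 - d4 - d1/2 = 53/20
  d6 = d1 + d4*2 = 57/10
  d7 = d1*3 - d3/5 + d2/3 = 16/3
  d8 = d5*3 - d3 + d2 = 259/20
Walk from origin (0, 0):
  seg 1: right by d2 = 11/2 → (11/2, 0)
  seg 2: right by d1 = 6/5 → (67/10, 0)
  seg 3: up by d6 = 57/10 → (67/10, 57/10)
  seg 4: right by d5 = 53/20 → (187/20, 57/10)
  seg 5: right by d4 = 9/4 → (58/5, 57/10)
  seg 6: down by d3 = 1/2 → (58/5, 26/5)
  seg 7: up by d2 = 11/2 → (58/5, 107/10)
  seg 8: down by d3 = 1/2 → (58/5, 51/5)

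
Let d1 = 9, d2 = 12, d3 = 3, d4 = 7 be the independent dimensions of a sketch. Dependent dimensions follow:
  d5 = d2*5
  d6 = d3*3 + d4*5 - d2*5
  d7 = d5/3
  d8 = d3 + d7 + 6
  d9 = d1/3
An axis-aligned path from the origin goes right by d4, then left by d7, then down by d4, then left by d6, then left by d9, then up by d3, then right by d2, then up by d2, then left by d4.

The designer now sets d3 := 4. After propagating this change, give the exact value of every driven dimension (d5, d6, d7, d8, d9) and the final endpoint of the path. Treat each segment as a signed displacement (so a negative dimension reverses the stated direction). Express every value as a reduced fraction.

Apply edit: d3 := 4
  d5 = d2*5 = 60
  d6 = d3*3 + d4*5 - d2*5 = -13
  d7 = d5/3 = 20
  d8 = d3 + d7 + 6 = 30
  d9 = d1/3 = 3
Walk from origin (0, 0):
  seg 1: right by d4 = 7 → (7, 0)
  seg 2: left by d7 = 20 → (-13, 0)
  seg 3: down by d4 = 7 → (-13, -7)
  seg 4: left by d6 = -13 → (0, -7)
  seg 5: left by d9 = 3 → (-3, -7)
  seg 6: up by d3 = 4 → (-3, -3)
  seg 7: right by d2 = 12 → (9, -3)
  seg 8: up by d2 = 12 → (9, 9)
  seg 9: left by d4 = 7 → (2, 9)

d5 = 60
d6 = -13
d7 = 20
d8 = 30
d9 = 3
endpoint = (2, 9)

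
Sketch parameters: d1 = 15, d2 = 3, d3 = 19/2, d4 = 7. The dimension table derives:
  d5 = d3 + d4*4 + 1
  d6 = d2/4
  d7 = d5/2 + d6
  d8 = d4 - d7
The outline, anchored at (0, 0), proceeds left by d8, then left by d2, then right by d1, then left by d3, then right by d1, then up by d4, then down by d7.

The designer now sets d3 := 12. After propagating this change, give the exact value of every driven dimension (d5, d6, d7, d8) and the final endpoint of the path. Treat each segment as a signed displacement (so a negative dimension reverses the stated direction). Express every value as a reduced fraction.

d5 = 41
d6 = 3/4
d7 = 85/4
d8 = -57/4
endpoint = (117/4, -57/4)

Apply edit: d3 := 12
  d5 = d3 + d4*4 + 1 = 41
  d6 = d2/4 = 3/4
  d7 = d5/2 + d6 = 85/4
  d8 = d4 - d7 = -57/4
Walk from origin (0, 0):
  seg 1: left by d8 = -57/4 → (57/4, 0)
  seg 2: left by d2 = 3 → (45/4, 0)
  seg 3: right by d1 = 15 → (105/4, 0)
  seg 4: left by d3 = 12 → (57/4, 0)
  seg 5: right by d1 = 15 → (117/4, 0)
  seg 6: up by d4 = 7 → (117/4, 7)
  seg 7: down by d7 = 85/4 → (117/4, -57/4)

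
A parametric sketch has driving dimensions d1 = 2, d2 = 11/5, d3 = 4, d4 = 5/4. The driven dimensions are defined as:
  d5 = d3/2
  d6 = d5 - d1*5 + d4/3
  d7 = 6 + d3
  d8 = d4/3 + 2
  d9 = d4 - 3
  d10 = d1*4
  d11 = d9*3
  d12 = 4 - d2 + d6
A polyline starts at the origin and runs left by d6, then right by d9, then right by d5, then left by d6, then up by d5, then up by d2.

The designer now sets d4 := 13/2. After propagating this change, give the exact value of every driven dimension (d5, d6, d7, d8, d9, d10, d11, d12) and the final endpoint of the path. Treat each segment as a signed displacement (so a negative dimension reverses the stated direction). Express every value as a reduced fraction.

d5 = 2
d6 = -35/6
d7 = 10
d8 = 25/6
d9 = 7/2
d10 = 8
d11 = 21/2
d12 = -121/30
endpoint = (103/6, 21/5)

Apply edit: d4 := 13/2
  d5 = d3/2 = 2
  d6 = d5 - d1*5 + d4/3 = -35/6
  d7 = 6 + d3 = 10
  d8 = d4/3 + 2 = 25/6
  d9 = d4 - 3 = 7/2
  d10 = d1*4 = 8
  d11 = d9*3 = 21/2
  d12 = 4 - d2 + d6 = -121/30
Walk from origin (0, 0):
  seg 1: left by d6 = -35/6 → (35/6, 0)
  seg 2: right by d9 = 7/2 → (28/3, 0)
  seg 3: right by d5 = 2 → (34/3, 0)
  seg 4: left by d6 = -35/6 → (103/6, 0)
  seg 5: up by d5 = 2 → (103/6, 2)
  seg 6: up by d2 = 11/5 → (103/6, 21/5)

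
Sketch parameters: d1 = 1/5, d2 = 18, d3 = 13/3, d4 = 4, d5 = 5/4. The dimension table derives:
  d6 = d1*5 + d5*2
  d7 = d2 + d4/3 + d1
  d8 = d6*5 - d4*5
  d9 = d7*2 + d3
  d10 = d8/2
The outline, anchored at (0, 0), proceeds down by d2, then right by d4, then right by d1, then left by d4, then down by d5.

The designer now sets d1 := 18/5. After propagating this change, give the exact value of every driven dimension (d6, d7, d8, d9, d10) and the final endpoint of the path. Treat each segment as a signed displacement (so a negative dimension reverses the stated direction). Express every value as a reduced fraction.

Apply edit: d1 := 18/5
  d6 = d1*5 + d5*2 = 41/2
  d7 = d2 + d4/3 + d1 = 344/15
  d8 = d6*5 - d4*5 = 165/2
  d9 = d7*2 + d3 = 251/5
  d10 = d8/2 = 165/4
Walk from origin (0, 0):
  seg 1: down by d2 = 18 → (0, -18)
  seg 2: right by d4 = 4 → (4, -18)
  seg 3: right by d1 = 18/5 → (38/5, -18)
  seg 4: left by d4 = 4 → (18/5, -18)
  seg 5: down by d5 = 5/4 → (18/5, -77/4)

d6 = 41/2
d7 = 344/15
d8 = 165/2
d9 = 251/5
d10 = 165/4
endpoint = (18/5, -77/4)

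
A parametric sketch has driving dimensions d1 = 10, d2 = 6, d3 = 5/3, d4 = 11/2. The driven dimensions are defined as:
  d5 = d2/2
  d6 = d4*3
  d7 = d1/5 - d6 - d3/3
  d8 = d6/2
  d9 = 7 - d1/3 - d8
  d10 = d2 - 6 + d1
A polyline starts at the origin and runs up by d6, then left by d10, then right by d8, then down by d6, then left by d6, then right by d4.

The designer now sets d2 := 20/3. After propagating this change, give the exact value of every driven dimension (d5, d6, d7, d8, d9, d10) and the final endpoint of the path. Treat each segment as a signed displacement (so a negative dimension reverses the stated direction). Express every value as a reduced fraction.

Apply edit: d2 := 20/3
  d5 = d2/2 = 10/3
  d6 = d4*3 = 33/2
  d7 = d1/5 - d6 - d3/3 = -271/18
  d8 = d6/2 = 33/4
  d9 = 7 - d1/3 - d8 = -55/12
  d10 = d2 - 6 + d1 = 32/3
Walk from origin (0, 0):
  seg 1: up by d6 = 33/2 → (0, 33/2)
  seg 2: left by d10 = 32/3 → (-32/3, 33/2)
  seg 3: right by d8 = 33/4 → (-29/12, 33/2)
  seg 4: down by d6 = 33/2 → (-29/12, 0)
  seg 5: left by d6 = 33/2 → (-227/12, 0)
  seg 6: right by d4 = 11/2 → (-161/12, 0)

d5 = 10/3
d6 = 33/2
d7 = -271/18
d8 = 33/4
d9 = -55/12
d10 = 32/3
endpoint = (-161/12, 0)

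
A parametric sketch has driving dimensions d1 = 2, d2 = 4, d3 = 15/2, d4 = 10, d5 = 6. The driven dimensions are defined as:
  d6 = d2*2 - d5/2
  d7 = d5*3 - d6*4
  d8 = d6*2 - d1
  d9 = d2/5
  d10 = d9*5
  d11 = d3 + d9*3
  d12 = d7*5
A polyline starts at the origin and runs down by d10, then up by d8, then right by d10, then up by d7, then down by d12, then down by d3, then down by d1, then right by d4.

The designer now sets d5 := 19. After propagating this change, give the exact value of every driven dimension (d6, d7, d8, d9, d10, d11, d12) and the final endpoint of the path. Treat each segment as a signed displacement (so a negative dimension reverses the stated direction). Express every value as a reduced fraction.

Apply edit: d5 := 19
  d6 = d2*2 - d5/2 = -3/2
  d7 = d5*3 - d6*4 = 63
  d8 = d6*2 - d1 = -5
  d9 = d2/5 = 4/5
  d10 = d9*5 = 4
  d11 = d3 + d9*3 = 99/10
  d12 = d7*5 = 315
Walk from origin (0, 0):
  seg 1: down by d10 = 4 → (0, -4)
  seg 2: up by d8 = -5 → (0, -9)
  seg 3: right by d10 = 4 → (4, -9)
  seg 4: up by d7 = 63 → (4, 54)
  seg 5: down by d12 = 315 → (4, -261)
  seg 6: down by d3 = 15/2 → (4, -537/2)
  seg 7: down by d1 = 2 → (4, -541/2)
  seg 8: right by d4 = 10 → (14, -541/2)

d6 = -3/2
d7 = 63
d8 = -5
d9 = 4/5
d10 = 4
d11 = 99/10
d12 = 315
endpoint = (14, -541/2)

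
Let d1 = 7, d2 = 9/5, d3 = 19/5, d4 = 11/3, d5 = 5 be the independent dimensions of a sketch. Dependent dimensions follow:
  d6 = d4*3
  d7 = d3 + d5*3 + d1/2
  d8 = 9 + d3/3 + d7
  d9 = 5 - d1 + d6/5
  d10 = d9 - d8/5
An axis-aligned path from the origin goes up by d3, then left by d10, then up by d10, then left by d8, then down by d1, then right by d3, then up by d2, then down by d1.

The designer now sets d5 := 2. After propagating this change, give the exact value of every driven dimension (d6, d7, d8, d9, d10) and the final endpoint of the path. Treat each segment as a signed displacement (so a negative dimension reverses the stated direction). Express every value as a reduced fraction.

d6 = 11
d7 = 133/10
d8 = 707/30
d9 = 1/5
d10 = -677/150
endpoint = (-1144/75, -1937/150)

Apply edit: d5 := 2
  d6 = d4*3 = 11
  d7 = d3 + d5*3 + d1/2 = 133/10
  d8 = 9 + d3/3 + d7 = 707/30
  d9 = 5 - d1 + d6/5 = 1/5
  d10 = d9 - d8/5 = -677/150
Walk from origin (0, 0):
  seg 1: up by d3 = 19/5 → (0, 19/5)
  seg 2: left by d10 = -677/150 → (677/150, 19/5)
  seg 3: up by d10 = -677/150 → (677/150, -107/150)
  seg 4: left by d8 = 707/30 → (-1429/75, -107/150)
  seg 5: down by d1 = 7 → (-1429/75, -1157/150)
  seg 6: right by d3 = 19/5 → (-1144/75, -1157/150)
  seg 7: up by d2 = 9/5 → (-1144/75, -887/150)
  seg 8: down by d1 = 7 → (-1144/75, -1937/150)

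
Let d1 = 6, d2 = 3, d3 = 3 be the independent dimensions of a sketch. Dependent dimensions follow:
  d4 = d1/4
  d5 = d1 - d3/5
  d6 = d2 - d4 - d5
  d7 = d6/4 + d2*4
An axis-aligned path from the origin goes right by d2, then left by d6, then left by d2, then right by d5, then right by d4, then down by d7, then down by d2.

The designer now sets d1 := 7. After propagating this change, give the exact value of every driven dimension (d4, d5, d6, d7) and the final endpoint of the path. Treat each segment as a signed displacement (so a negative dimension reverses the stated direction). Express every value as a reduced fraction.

d4 = 7/4
d5 = 32/5
d6 = -103/20
d7 = 857/80
endpoint = (133/10, -1097/80)

Apply edit: d1 := 7
  d4 = d1/4 = 7/4
  d5 = d1 - d3/5 = 32/5
  d6 = d2 - d4 - d5 = -103/20
  d7 = d6/4 + d2*4 = 857/80
Walk from origin (0, 0):
  seg 1: right by d2 = 3 → (3, 0)
  seg 2: left by d6 = -103/20 → (163/20, 0)
  seg 3: left by d2 = 3 → (103/20, 0)
  seg 4: right by d5 = 32/5 → (231/20, 0)
  seg 5: right by d4 = 7/4 → (133/10, 0)
  seg 6: down by d7 = 857/80 → (133/10, -857/80)
  seg 7: down by d2 = 3 → (133/10, -1097/80)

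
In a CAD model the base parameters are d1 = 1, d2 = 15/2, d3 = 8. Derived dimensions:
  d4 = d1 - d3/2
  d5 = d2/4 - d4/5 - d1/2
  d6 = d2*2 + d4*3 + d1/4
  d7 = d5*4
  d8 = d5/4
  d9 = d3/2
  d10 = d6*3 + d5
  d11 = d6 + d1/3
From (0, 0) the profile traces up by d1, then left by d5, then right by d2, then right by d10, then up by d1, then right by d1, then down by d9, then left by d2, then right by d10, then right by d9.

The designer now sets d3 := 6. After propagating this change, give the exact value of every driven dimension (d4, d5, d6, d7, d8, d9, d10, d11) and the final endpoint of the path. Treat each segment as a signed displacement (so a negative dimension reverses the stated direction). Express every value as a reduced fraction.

d4 = -2
d5 = 71/40
d6 = 37/4
d7 = 71/10
d8 = 71/160
d9 = 3
d10 = 1181/40
d11 = 115/12
endpoint = (2451/40, -1)

Apply edit: d3 := 6
  d4 = d1 - d3/2 = -2
  d5 = d2/4 - d4/5 - d1/2 = 71/40
  d6 = d2*2 + d4*3 + d1/4 = 37/4
  d7 = d5*4 = 71/10
  d8 = d5/4 = 71/160
  d9 = d3/2 = 3
  d10 = d6*3 + d5 = 1181/40
  d11 = d6 + d1/3 = 115/12
Walk from origin (0, 0):
  seg 1: up by d1 = 1 → (0, 1)
  seg 2: left by d5 = 71/40 → (-71/40, 1)
  seg 3: right by d2 = 15/2 → (229/40, 1)
  seg 4: right by d10 = 1181/40 → (141/4, 1)
  seg 5: up by d1 = 1 → (141/4, 2)
  seg 6: right by d1 = 1 → (145/4, 2)
  seg 7: down by d9 = 3 → (145/4, -1)
  seg 8: left by d2 = 15/2 → (115/4, -1)
  seg 9: right by d10 = 1181/40 → (2331/40, -1)
  seg 10: right by d9 = 3 → (2451/40, -1)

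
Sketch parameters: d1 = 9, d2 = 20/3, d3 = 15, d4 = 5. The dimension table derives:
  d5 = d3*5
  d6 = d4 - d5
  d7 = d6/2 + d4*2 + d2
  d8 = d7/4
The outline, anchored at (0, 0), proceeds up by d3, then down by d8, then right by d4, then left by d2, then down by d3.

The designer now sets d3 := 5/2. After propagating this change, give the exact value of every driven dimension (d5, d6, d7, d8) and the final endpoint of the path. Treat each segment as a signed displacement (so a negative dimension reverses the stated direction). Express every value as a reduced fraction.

Apply edit: d3 := 5/2
  d5 = d3*5 = 25/2
  d6 = d4 - d5 = -15/2
  d7 = d6/2 + d4*2 + d2 = 155/12
  d8 = d7/4 = 155/48
Walk from origin (0, 0):
  seg 1: up by d3 = 5/2 → (0, 5/2)
  seg 2: down by d8 = 155/48 → (0, -35/48)
  seg 3: right by d4 = 5 → (5, -35/48)
  seg 4: left by d2 = 20/3 → (-5/3, -35/48)
  seg 5: down by d3 = 5/2 → (-5/3, -155/48)

d5 = 25/2
d6 = -15/2
d7 = 155/12
d8 = 155/48
endpoint = (-5/3, -155/48)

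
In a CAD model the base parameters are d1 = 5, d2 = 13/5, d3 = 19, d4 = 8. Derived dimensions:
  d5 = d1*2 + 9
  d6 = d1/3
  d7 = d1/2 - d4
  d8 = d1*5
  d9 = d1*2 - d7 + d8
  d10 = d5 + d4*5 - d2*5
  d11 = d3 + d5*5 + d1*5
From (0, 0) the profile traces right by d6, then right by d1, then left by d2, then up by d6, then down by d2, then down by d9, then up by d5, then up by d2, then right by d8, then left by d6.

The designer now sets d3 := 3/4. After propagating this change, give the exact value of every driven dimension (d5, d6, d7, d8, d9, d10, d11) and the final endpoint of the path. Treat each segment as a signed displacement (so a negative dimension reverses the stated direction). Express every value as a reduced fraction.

Apply edit: d3 := 3/4
  d5 = d1*2 + 9 = 19
  d6 = d1/3 = 5/3
  d7 = d1/2 - d4 = -11/2
  d8 = d1*5 = 25
  d9 = d1*2 - d7 + d8 = 81/2
  d10 = d5 + d4*5 - d2*5 = 46
  d11 = d3 + d5*5 + d1*5 = 483/4
Walk from origin (0, 0):
  seg 1: right by d6 = 5/3 → (5/3, 0)
  seg 2: right by d1 = 5 → (20/3, 0)
  seg 3: left by d2 = 13/5 → (61/15, 0)
  seg 4: up by d6 = 5/3 → (61/15, 5/3)
  seg 5: down by d2 = 13/5 → (61/15, -14/15)
  seg 6: down by d9 = 81/2 → (61/15, -1243/30)
  seg 7: up by d5 = 19 → (61/15, -673/30)
  seg 8: up by d2 = 13/5 → (61/15, -119/6)
  seg 9: right by d8 = 25 → (436/15, -119/6)
  seg 10: left by d6 = 5/3 → (137/5, -119/6)

d5 = 19
d6 = 5/3
d7 = -11/2
d8 = 25
d9 = 81/2
d10 = 46
d11 = 483/4
endpoint = (137/5, -119/6)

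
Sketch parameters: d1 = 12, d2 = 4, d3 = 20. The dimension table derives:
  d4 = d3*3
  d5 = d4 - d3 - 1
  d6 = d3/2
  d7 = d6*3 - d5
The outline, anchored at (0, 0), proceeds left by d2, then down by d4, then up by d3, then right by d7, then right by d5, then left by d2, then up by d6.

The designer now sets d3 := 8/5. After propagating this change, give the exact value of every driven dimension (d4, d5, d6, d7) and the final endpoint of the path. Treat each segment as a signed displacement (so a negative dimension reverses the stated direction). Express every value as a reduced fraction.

Apply edit: d3 := 8/5
  d4 = d3*3 = 24/5
  d5 = d4 - d3 - 1 = 11/5
  d6 = d3/2 = 4/5
  d7 = d6*3 - d5 = 1/5
Walk from origin (0, 0):
  seg 1: left by d2 = 4 → (-4, 0)
  seg 2: down by d4 = 24/5 → (-4, -24/5)
  seg 3: up by d3 = 8/5 → (-4, -16/5)
  seg 4: right by d7 = 1/5 → (-19/5, -16/5)
  seg 5: right by d5 = 11/5 → (-8/5, -16/5)
  seg 6: left by d2 = 4 → (-28/5, -16/5)
  seg 7: up by d6 = 4/5 → (-28/5, -12/5)

d4 = 24/5
d5 = 11/5
d6 = 4/5
d7 = 1/5
endpoint = (-28/5, -12/5)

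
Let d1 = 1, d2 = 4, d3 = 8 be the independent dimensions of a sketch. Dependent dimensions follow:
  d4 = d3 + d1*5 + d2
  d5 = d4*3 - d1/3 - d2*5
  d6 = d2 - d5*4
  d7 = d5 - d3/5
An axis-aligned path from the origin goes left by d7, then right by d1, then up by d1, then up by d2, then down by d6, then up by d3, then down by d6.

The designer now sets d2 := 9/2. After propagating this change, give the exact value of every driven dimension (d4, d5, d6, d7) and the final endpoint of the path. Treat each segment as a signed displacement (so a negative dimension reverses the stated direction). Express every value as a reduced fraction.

d4 = 35/2
d5 = 89/3
d6 = -685/6
d7 = 421/15
endpoint = (-406/15, 1451/6)

Apply edit: d2 := 9/2
  d4 = d3 + d1*5 + d2 = 35/2
  d5 = d4*3 - d1/3 - d2*5 = 89/3
  d6 = d2 - d5*4 = -685/6
  d7 = d5 - d3/5 = 421/15
Walk from origin (0, 0):
  seg 1: left by d7 = 421/15 → (-421/15, 0)
  seg 2: right by d1 = 1 → (-406/15, 0)
  seg 3: up by d1 = 1 → (-406/15, 1)
  seg 4: up by d2 = 9/2 → (-406/15, 11/2)
  seg 5: down by d6 = -685/6 → (-406/15, 359/3)
  seg 6: up by d3 = 8 → (-406/15, 383/3)
  seg 7: down by d6 = -685/6 → (-406/15, 1451/6)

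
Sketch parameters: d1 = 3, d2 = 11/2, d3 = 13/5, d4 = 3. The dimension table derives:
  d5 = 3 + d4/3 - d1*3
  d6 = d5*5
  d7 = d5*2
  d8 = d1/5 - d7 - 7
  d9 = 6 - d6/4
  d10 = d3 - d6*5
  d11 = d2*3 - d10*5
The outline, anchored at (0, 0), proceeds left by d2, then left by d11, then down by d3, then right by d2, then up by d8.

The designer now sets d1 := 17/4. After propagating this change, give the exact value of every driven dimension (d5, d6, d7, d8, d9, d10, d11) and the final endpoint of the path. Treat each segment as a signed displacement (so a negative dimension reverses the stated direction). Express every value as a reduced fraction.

Apply edit: d1 := 17/4
  d5 = 3 + d4/3 - d1*3 = -35/4
  d6 = d5*5 = -175/4
  d7 = d5*2 = -35/2
  d8 = d1/5 - d7 - 7 = 227/20
  d9 = 6 - d6/4 = 271/16
  d10 = d3 - d6*5 = 4427/20
  d11 = d2*3 - d10*5 = -4361/4
Walk from origin (0, 0):
  seg 1: left by d2 = 11/2 → (-11/2, 0)
  seg 2: left by d11 = -4361/4 → (4339/4, 0)
  seg 3: down by d3 = 13/5 → (4339/4, -13/5)
  seg 4: right by d2 = 11/2 → (4361/4, -13/5)
  seg 5: up by d8 = 227/20 → (4361/4, 35/4)

d5 = -35/4
d6 = -175/4
d7 = -35/2
d8 = 227/20
d9 = 271/16
d10 = 4427/20
d11 = -4361/4
endpoint = (4361/4, 35/4)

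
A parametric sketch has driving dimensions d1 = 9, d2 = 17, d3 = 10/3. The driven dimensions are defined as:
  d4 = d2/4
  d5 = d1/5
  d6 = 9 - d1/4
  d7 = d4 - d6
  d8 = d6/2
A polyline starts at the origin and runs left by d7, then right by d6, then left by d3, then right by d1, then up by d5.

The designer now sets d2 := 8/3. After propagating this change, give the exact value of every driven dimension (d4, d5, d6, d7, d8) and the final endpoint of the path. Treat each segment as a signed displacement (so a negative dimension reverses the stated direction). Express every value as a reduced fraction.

d4 = 2/3
d5 = 9/5
d6 = 27/4
d7 = -73/12
d8 = 27/8
endpoint = (37/2, 9/5)

Apply edit: d2 := 8/3
  d4 = d2/4 = 2/3
  d5 = d1/5 = 9/5
  d6 = 9 - d1/4 = 27/4
  d7 = d4 - d6 = -73/12
  d8 = d6/2 = 27/8
Walk from origin (0, 0):
  seg 1: left by d7 = -73/12 → (73/12, 0)
  seg 2: right by d6 = 27/4 → (77/6, 0)
  seg 3: left by d3 = 10/3 → (19/2, 0)
  seg 4: right by d1 = 9 → (37/2, 0)
  seg 5: up by d5 = 9/5 → (37/2, 9/5)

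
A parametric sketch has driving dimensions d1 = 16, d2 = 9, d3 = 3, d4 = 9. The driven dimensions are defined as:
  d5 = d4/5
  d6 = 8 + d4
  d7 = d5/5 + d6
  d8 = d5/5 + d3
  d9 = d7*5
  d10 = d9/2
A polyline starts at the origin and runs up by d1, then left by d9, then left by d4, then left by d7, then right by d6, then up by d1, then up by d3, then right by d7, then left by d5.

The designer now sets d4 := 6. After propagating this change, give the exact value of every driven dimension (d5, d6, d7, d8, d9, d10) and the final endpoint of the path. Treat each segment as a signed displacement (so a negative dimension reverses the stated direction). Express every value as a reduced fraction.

d5 = 6/5
d6 = 14
d7 = 356/25
d8 = 81/25
d9 = 356/5
d10 = 178/5
endpoint = (-322/5, 35)

Apply edit: d4 := 6
  d5 = d4/5 = 6/5
  d6 = 8 + d4 = 14
  d7 = d5/5 + d6 = 356/25
  d8 = d5/5 + d3 = 81/25
  d9 = d7*5 = 356/5
  d10 = d9/2 = 178/5
Walk from origin (0, 0):
  seg 1: up by d1 = 16 → (0, 16)
  seg 2: left by d9 = 356/5 → (-356/5, 16)
  seg 3: left by d4 = 6 → (-386/5, 16)
  seg 4: left by d7 = 356/25 → (-2286/25, 16)
  seg 5: right by d6 = 14 → (-1936/25, 16)
  seg 6: up by d1 = 16 → (-1936/25, 32)
  seg 7: up by d3 = 3 → (-1936/25, 35)
  seg 8: right by d7 = 356/25 → (-316/5, 35)
  seg 9: left by d5 = 6/5 → (-322/5, 35)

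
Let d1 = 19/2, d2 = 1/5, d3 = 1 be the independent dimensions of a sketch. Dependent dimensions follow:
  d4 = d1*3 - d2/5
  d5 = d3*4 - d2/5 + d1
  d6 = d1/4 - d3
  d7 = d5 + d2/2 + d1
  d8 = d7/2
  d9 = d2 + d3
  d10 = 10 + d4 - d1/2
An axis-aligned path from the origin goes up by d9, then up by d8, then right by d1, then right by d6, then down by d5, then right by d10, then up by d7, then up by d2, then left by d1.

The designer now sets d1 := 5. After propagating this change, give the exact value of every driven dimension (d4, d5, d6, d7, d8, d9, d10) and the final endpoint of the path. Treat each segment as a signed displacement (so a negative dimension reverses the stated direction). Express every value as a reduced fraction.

Apply edit: d1 := 5
  d4 = d1*3 - d2/5 = 374/25
  d5 = d3*4 - d2/5 + d1 = 224/25
  d6 = d1/4 - d3 = 1/4
  d7 = d5 + d2/2 + d1 = 703/50
  d8 = d7/2 = 703/100
  d9 = d2 + d3 = 6/5
  d10 = 10 + d4 - d1/2 = 1123/50
Walk from origin (0, 0):
  seg 1: up by d9 = 6/5 → (0, 6/5)
  seg 2: up by d8 = 703/100 → (0, 823/100)
  seg 3: right by d1 = 5 → (5, 823/100)
  seg 4: right by d6 = 1/4 → (21/4, 823/100)
  seg 5: down by d5 = 224/25 → (21/4, -73/100)
  seg 6: right by d10 = 1123/50 → (2771/100, -73/100)
  seg 7: up by d7 = 703/50 → (2771/100, 1333/100)
  seg 8: up by d2 = 1/5 → (2771/100, 1353/100)
  seg 9: left by d1 = 5 → (2271/100, 1353/100)

d4 = 374/25
d5 = 224/25
d6 = 1/4
d7 = 703/50
d8 = 703/100
d9 = 6/5
d10 = 1123/50
endpoint = (2271/100, 1353/100)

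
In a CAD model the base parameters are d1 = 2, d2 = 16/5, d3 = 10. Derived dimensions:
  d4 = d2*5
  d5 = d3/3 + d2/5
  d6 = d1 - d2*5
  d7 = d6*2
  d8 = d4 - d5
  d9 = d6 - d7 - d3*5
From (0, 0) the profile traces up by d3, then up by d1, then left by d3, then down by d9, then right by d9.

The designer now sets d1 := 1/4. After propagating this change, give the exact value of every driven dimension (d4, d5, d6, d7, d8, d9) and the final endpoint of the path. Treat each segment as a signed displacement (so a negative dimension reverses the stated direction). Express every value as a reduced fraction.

Apply edit: d1 := 1/4
  d4 = d2*5 = 16
  d5 = d3/3 + d2/5 = 298/75
  d6 = d1 - d2*5 = -63/4
  d7 = d6*2 = -63/2
  d8 = d4 - d5 = 902/75
  d9 = d6 - d7 - d3*5 = -137/4
Walk from origin (0, 0):
  seg 1: up by d3 = 10 → (0, 10)
  seg 2: up by d1 = 1/4 → (0, 41/4)
  seg 3: left by d3 = 10 → (-10, 41/4)
  seg 4: down by d9 = -137/4 → (-10, 89/2)
  seg 5: right by d9 = -137/4 → (-177/4, 89/2)

d4 = 16
d5 = 298/75
d6 = -63/4
d7 = -63/2
d8 = 902/75
d9 = -137/4
endpoint = (-177/4, 89/2)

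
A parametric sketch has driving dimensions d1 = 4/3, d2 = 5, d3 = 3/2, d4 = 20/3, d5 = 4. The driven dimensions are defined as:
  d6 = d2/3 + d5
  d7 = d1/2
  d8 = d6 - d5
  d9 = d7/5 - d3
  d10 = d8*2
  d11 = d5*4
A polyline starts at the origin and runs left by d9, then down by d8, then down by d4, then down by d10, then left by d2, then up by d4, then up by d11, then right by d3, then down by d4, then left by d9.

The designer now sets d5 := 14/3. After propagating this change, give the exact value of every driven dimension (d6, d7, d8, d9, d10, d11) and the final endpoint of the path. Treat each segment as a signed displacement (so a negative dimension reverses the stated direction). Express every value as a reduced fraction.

d6 = 19/3
d7 = 2/3
d8 = 5/3
d9 = -41/30
d10 = 10/3
d11 = 56/3
endpoint = (-23/30, 7)

Apply edit: d5 := 14/3
  d6 = d2/3 + d5 = 19/3
  d7 = d1/2 = 2/3
  d8 = d6 - d5 = 5/3
  d9 = d7/5 - d3 = -41/30
  d10 = d8*2 = 10/3
  d11 = d5*4 = 56/3
Walk from origin (0, 0):
  seg 1: left by d9 = -41/30 → (41/30, 0)
  seg 2: down by d8 = 5/3 → (41/30, -5/3)
  seg 3: down by d4 = 20/3 → (41/30, -25/3)
  seg 4: down by d10 = 10/3 → (41/30, -35/3)
  seg 5: left by d2 = 5 → (-109/30, -35/3)
  seg 6: up by d4 = 20/3 → (-109/30, -5)
  seg 7: up by d11 = 56/3 → (-109/30, 41/3)
  seg 8: right by d3 = 3/2 → (-32/15, 41/3)
  seg 9: down by d4 = 20/3 → (-32/15, 7)
  seg 10: left by d9 = -41/30 → (-23/30, 7)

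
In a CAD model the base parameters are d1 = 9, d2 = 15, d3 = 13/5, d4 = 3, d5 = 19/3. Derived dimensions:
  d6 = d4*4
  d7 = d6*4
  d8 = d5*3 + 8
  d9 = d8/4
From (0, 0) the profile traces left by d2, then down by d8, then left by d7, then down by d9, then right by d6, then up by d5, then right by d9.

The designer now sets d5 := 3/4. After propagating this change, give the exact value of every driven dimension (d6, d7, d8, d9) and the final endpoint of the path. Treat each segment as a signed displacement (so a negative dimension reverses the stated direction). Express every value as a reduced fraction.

Apply edit: d5 := 3/4
  d6 = d4*4 = 12
  d7 = d6*4 = 48
  d8 = d5*3 + 8 = 41/4
  d9 = d8/4 = 41/16
Walk from origin (0, 0):
  seg 1: left by d2 = 15 → (-15, 0)
  seg 2: down by d8 = 41/4 → (-15, -41/4)
  seg 3: left by d7 = 48 → (-63, -41/4)
  seg 4: down by d9 = 41/16 → (-63, -205/16)
  seg 5: right by d6 = 12 → (-51, -205/16)
  seg 6: up by d5 = 3/4 → (-51, -193/16)
  seg 7: right by d9 = 41/16 → (-775/16, -193/16)

d6 = 12
d7 = 48
d8 = 41/4
d9 = 41/16
endpoint = (-775/16, -193/16)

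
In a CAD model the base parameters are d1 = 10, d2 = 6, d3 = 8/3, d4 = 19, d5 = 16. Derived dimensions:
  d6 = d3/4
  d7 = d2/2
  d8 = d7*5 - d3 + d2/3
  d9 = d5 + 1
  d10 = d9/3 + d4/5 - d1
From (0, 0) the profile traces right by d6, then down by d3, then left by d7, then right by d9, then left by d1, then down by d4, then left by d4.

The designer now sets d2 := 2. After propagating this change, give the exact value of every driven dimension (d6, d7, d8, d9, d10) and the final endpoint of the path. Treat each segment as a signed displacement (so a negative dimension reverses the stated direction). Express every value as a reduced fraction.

d6 = 2/3
d7 = 1
d8 = 3
d9 = 17
d10 = -8/15
endpoint = (-37/3, -65/3)

Apply edit: d2 := 2
  d6 = d3/4 = 2/3
  d7 = d2/2 = 1
  d8 = d7*5 - d3 + d2/3 = 3
  d9 = d5 + 1 = 17
  d10 = d9/3 + d4/5 - d1 = -8/15
Walk from origin (0, 0):
  seg 1: right by d6 = 2/3 → (2/3, 0)
  seg 2: down by d3 = 8/3 → (2/3, -8/3)
  seg 3: left by d7 = 1 → (-1/3, -8/3)
  seg 4: right by d9 = 17 → (50/3, -8/3)
  seg 5: left by d1 = 10 → (20/3, -8/3)
  seg 6: down by d4 = 19 → (20/3, -65/3)
  seg 7: left by d4 = 19 → (-37/3, -65/3)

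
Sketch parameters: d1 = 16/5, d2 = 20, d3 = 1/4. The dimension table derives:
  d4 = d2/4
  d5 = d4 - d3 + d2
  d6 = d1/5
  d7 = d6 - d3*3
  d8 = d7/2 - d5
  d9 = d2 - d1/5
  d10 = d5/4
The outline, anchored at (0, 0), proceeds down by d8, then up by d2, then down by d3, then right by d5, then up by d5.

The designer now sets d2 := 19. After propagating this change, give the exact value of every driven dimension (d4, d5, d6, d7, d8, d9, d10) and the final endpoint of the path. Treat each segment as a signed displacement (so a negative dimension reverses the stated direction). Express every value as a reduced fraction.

Apply edit: d2 := 19
  d4 = d2/4 = 19/4
  d5 = d4 - d3 + d2 = 47/2
  d6 = d1/5 = 16/25
  d7 = d6 - d3*3 = -11/100
  d8 = d7/2 - d5 = -4711/200
  d9 = d2 - d1/5 = 459/25
  d10 = d5/4 = 47/8
Walk from origin (0, 0):
  seg 1: down by d8 = -4711/200 → (0, 4711/200)
  seg 2: up by d2 = 19 → (0, 8511/200)
  seg 3: down by d3 = 1/4 → (0, 8461/200)
  seg 4: right by d5 = 47/2 → (47/2, 8461/200)
  seg 5: up by d5 = 47/2 → (47/2, 13161/200)

d4 = 19/4
d5 = 47/2
d6 = 16/25
d7 = -11/100
d8 = -4711/200
d9 = 459/25
d10 = 47/8
endpoint = (47/2, 13161/200)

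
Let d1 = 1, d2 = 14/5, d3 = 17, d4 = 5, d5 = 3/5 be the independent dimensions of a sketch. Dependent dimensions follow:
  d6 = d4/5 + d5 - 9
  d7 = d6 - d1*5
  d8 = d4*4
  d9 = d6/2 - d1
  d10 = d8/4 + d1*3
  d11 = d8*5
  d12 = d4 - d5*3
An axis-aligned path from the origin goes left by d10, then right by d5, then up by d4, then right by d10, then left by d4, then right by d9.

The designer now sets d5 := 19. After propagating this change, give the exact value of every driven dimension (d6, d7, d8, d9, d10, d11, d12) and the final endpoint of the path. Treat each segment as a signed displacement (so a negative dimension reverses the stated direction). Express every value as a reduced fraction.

Apply edit: d5 := 19
  d6 = d4/5 + d5 - 9 = 11
  d7 = d6 - d1*5 = 6
  d8 = d4*4 = 20
  d9 = d6/2 - d1 = 9/2
  d10 = d8/4 + d1*3 = 8
  d11 = d8*5 = 100
  d12 = d4 - d5*3 = -52
Walk from origin (0, 0):
  seg 1: left by d10 = 8 → (-8, 0)
  seg 2: right by d5 = 19 → (11, 0)
  seg 3: up by d4 = 5 → (11, 5)
  seg 4: right by d10 = 8 → (19, 5)
  seg 5: left by d4 = 5 → (14, 5)
  seg 6: right by d9 = 9/2 → (37/2, 5)

d6 = 11
d7 = 6
d8 = 20
d9 = 9/2
d10 = 8
d11 = 100
d12 = -52
endpoint = (37/2, 5)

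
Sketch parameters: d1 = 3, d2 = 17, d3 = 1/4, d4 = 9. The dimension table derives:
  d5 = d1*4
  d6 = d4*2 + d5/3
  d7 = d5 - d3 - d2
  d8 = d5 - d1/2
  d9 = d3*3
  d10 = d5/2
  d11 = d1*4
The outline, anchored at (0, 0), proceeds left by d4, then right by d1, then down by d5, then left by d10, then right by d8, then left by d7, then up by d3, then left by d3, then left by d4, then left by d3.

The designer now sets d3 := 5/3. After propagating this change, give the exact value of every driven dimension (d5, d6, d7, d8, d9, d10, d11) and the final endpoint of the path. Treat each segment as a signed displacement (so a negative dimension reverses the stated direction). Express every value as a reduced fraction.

Apply edit: d3 := 5/3
  d5 = d1*4 = 12
  d6 = d4*2 + d5/3 = 22
  d7 = d5 - d3 - d2 = -20/3
  d8 = d5 - d1/2 = 21/2
  d9 = d3*3 = 5
  d10 = d5/2 = 6
  d11 = d1*4 = 12
Walk from origin (0, 0):
  seg 1: left by d4 = 9 → (-9, 0)
  seg 2: right by d1 = 3 → (-6, 0)
  seg 3: down by d5 = 12 → (-6, -12)
  seg 4: left by d10 = 6 → (-12, -12)
  seg 5: right by d8 = 21/2 → (-3/2, -12)
  seg 6: left by d7 = -20/3 → (31/6, -12)
  seg 7: up by d3 = 5/3 → (31/6, -31/3)
  seg 8: left by d3 = 5/3 → (7/2, -31/3)
  seg 9: left by d4 = 9 → (-11/2, -31/3)
  seg 10: left by d3 = 5/3 → (-43/6, -31/3)

d5 = 12
d6 = 22
d7 = -20/3
d8 = 21/2
d9 = 5
d10 = 6
d11 = 12
endpoint = (-43/6, -31/3)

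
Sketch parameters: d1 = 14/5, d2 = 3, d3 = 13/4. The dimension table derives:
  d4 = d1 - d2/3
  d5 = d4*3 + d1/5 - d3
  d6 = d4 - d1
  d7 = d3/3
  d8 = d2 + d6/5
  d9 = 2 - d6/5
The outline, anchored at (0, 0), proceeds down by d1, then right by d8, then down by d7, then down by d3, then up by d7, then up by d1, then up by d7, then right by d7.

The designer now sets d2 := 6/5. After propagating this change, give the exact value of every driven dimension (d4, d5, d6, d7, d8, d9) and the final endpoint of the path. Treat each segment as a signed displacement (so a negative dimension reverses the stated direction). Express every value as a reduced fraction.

d4 = 12/5
d5 = 451/100
d6 = -2/5
d7 = 13/12
d8 = 28/25
d9 = 52/25
endpoint = (661/300, -13/6)

Apply edit: d2 := 6/5
  d4 = d1 - d2/3 = 12/5
  d5 = d4*3 + d1/5 - d3 = 451/100
  d6 = d4 - d1 = -2/5
  d7 = d3/3 = 13/12
  d8 = d2 + d6/5 = 28/25
  d9 = 2 - d6/5 = 52/25
Walk from origin (0, 0):
  seg 1: down by d1 = 14/5 → (0, -14/5)
  seg 2: right by d8 = 28/25 → (28/25, -14/5)
  seg 3: down by d7 = 13/12 → (28/25, -233/60)
  seg 4: down by d3 = 13/4 → (28/25, -107/15)
  seg 5: up by d7 = 13/12 → (28/25, -121/20)
  seg 6: up by d1 = 14/5 → (28/25, -13/4)
  seg 7: up by d7 = 13/12 → (28/25, -13/6)
  seg 8: right by d7 = 13/12 → (661/300, -13/6)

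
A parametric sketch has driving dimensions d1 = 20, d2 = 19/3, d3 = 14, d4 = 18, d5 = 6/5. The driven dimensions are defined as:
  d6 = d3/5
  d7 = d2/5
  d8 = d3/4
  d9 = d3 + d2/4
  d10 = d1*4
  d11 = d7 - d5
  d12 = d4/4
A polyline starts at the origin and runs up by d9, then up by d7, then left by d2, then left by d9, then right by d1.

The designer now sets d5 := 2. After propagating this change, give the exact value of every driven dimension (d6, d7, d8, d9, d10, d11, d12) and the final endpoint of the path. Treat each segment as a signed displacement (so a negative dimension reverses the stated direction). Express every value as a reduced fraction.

Apply edit: d5 := 2
  d6 = d3/5 = 14/5
  d7 = d2/5 = 19/15
  d8 = d3/4 = 7/2
  d9 = d3 + d2/4 = 187/12
  d10 = d1*4 = 80
  d11 = d7 - d5 = -11/15
  d12 = d4/4 = 9/2
Walk from origin (0, 0):
  seg 1: up by d9 = 187/12 → (0, 187/12)
  seg 2: up by d7 = 19/15 → (0, 337/20)
  seg 3: left by d2 = 19/3 → (-19/3, 337/20)
  seg 4: left by d9 = 187/12 → (-263/12, 337/20)
  seg 5: right by d1 = 20 → (-23/12, 337/20)

d6 = 14/5
d7 = 19/15
d8 = 7/2
d9 = 187/12
d10 = 80
d11 = -11/15
d12 = 9/2
endpoint = (-23/12, 337/20)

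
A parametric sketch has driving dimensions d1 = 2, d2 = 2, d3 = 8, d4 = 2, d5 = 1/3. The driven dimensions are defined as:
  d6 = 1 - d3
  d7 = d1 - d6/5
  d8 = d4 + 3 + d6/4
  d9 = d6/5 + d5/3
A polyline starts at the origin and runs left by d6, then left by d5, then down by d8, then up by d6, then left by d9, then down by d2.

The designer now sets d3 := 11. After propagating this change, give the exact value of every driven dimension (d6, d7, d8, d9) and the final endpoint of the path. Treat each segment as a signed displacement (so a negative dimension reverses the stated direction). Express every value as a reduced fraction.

d6 = -10
d7 = 4
d8 = 5/2
d9 = -17/9
endpoint = (104/9, -29/2)

Apply edit: d3 := 11
  d6 = 1 - d3 = -10
  d7 = d1 - d6/5 = 4
  d8 = d4 + 3 + d6/4 = 5/2
  d9 = d6/5 + d5/3 = -17/9
Walk from origin (0, 0):
  seg 1: left by d6 = -10 → (10, 0)
  seg 2: left by d5 = 1/3 → (29/3, 0)
  seg 3: down by d8 = 5/2 → (29/3, -5/2)
  seg 4: up by d6 = -10 → (29/3, -25/2)
  seg 5: left by d9 = -17/9 → (104/9, -25/2)
  seg 6: down by d2 = 2 → (104/9, -29/2)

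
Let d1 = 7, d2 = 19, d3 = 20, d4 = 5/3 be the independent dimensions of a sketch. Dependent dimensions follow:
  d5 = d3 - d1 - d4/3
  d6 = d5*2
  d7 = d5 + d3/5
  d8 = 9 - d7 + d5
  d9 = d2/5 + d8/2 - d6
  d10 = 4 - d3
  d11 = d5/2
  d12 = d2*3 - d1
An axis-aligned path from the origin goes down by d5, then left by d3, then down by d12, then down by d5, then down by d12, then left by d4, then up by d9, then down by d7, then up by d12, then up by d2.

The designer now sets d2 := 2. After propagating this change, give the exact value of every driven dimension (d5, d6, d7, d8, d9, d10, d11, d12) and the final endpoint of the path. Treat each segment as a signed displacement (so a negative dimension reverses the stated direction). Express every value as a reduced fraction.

d5 = 112/9
d6 = 224/9
d7 = 148/9
d8 = 5
d9 = -1979/90
d10 = -16
d11 = 56/9
d12 = -1
endpoint = (-65/3, -5429/90)

Apply edit: d2 := 2
  d5 = d3 - d1 - d4/3 = 112/9
  d6 = d5*2 = 224/9
  d7 = d5 + d3/5 = 148/9
  d8 = 9 - d7 + d5 = 5
  d9 = d2/5 + d8/2 - d6 = -1979/90
  d10 = 4 - d3 = -16
  d11 = d5/2 = 56/9
  d12 = d2*3 - d1 = -1
Walk from origin (0, 0):
  seg 1: down by d5 = 112/9 → (0, -112/9)
  seg 2: left by d3 = 20 → (-20, -112/9)
  seg 3: down by d12 = -1 → (-20, -103/9)
  seg 4: down by d5 = 112/9 → (-20, -215/9)
  seg 5: down by d12 = -1 → (-20, -206/9)
  seg 6: left by d4 = 5/3 → (-65/3, -206/9)
  seg 7: up by d9 = -1979/90 → (-65/3, -4039/90)
  seg 8: down by d7 = 148/9 → (-65/3, -5519/90)
  seg 9: up by d12 = -1 → (-65/3, -5609/90)
  seg 10: up by d2 = 2 → (-65/3, -5429/90)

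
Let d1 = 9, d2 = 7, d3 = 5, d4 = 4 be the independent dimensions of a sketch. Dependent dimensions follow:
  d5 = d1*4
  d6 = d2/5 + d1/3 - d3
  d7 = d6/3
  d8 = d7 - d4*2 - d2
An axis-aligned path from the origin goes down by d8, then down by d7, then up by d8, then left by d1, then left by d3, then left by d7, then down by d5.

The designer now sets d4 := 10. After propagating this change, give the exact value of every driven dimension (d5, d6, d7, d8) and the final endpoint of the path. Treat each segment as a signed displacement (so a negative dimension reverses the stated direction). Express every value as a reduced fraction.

d5 = 36
d6 = -3/5
d7 = -1/5
d8 = -136/5
endpoint = (-69/5, -179/5)

Apply edit: d4 := 10
  d5 = d1*4 = 36
  d6 = d2/5 + d1/3 - d3 = -3/5
  d7 = d6/3 = -1/5
  d8 = d7 - d4*2 - d2 = -136/5
Walk from origin (0, 0):
  seg 1: down by d8 = -136/5 → (0, 136/5)
  seg 2: down by d7 = -1/5 → (0, 137/5)
  seg 3: up by d8 = -136/5 → (0, 1/5)
  seg 4: left by d1 = 9 → (-9, 1/5)
  seg 5: left by d3 = 5 → (-14, 1/5)
  seg 6: left by d7 = -1/5 → (-69/5, 1/5)
  seg 7: down by d5 = 36 → (-69/5, -179/5)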